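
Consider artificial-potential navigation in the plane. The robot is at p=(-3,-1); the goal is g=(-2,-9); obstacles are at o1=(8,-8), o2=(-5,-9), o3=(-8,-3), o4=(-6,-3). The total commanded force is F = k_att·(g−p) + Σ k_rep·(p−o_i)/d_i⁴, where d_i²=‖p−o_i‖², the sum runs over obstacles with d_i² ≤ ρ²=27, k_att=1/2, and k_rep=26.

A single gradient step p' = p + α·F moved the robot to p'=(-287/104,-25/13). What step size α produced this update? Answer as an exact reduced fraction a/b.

α = 1/4

F_att = 1/2·(g−p) = 1/2·(1,-8) = (0.5000,-4.0000)
o1: d²=170 > ρ²=27 → inactive
o2: d²=68 > ρ²=27 → inactive
o3: d²=29 > ρ²=27 → inactive
o4: d²=13 ≤ ρ²=27; F_rep = 26·(3,2)/13² = (0.4615,0.3077)
F = F_att + ΣF_rep = (0.9615,-3.6923)
Δp = p'−p = (0.2404,-0.9231); α = Δx/Fx = (25/104) / (25/26) = 1/4
check: Δy/Fy = (-12/13) / (-48/13) = 1/4 ✓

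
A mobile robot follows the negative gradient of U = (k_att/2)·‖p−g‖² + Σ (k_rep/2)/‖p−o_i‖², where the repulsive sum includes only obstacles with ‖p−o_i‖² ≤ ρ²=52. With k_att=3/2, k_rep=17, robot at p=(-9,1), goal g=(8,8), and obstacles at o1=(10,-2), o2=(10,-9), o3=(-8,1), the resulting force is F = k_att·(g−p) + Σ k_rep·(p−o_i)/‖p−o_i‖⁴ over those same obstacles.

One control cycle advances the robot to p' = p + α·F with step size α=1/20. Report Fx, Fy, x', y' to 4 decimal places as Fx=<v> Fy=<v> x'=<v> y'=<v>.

Fx=8.5000 Fy=10.5000 x'=-8.5750 y'=1.5250

F_att = 3/2·(g−p) = 3/2·(17,7) = (25.5000,10.5000)
o1: d²=370 > ρ²=52 → inactive
o2: d²=461 > ρ²=52 → inactive
o3: d²=1 ≤ ρ²=52; F_rep = 17·(-1,0)/1² = (-17.0000,0.0000)
F = F_att + ΣF_rep = (8.5000,10.5000)
p' = p + 1/20·F = (-8.5750,1.5250)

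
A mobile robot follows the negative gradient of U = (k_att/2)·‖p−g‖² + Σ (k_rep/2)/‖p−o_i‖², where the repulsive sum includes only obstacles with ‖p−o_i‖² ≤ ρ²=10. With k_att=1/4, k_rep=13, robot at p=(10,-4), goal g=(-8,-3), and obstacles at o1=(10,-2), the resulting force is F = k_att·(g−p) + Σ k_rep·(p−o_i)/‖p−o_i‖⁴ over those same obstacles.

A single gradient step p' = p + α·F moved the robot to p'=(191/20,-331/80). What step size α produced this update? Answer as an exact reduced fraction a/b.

F_att = 1/4·(g−p) = 1/4·(-18,1) = (-4.5000,0.2500)
o1: d²=4 ≤ ρ²=10; F_rep = 13·(0,-2)/4² = (0.0000,-1.6250)
F = F_att + ΣF_rep = (-4.5000,-1.3750)
Δp = p'−p = (-0.4500,-0.1375); α = Δx/Fx = (-9/20) / (-9/2) = 1/10
check: Δy/Fy = (-11/80) / (-11/8) = 1/10 ✓

α = 1/10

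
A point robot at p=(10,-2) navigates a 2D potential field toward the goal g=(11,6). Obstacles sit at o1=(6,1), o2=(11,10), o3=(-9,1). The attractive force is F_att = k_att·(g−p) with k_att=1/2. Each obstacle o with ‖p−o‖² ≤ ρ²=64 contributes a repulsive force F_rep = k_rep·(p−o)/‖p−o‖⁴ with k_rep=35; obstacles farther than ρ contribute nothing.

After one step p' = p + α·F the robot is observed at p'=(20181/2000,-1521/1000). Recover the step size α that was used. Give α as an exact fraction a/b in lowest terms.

F_att = 1/2·(g−p) = 1/2·(1,8) = (0.5000,4.0000)
o1: d²=25 ≤ ρ²=64; F_rep = 35·(4,-3)/25² = (0.2240,-0.1680)
o2: d²=145 > ρ²=64 → inactive
o3: d²=370 > ρ²=64 → inactive
F = F_att + ΣF_rep = (0.7240,3.8320)
Δp = p'−p = (0.0905,0.4790); α = Δx/Fx = (181/2000) / (181/250) = 1/8
check: Δy/Fy = (479/1000) / (479/125) = 1/8 ✓

α = 1/8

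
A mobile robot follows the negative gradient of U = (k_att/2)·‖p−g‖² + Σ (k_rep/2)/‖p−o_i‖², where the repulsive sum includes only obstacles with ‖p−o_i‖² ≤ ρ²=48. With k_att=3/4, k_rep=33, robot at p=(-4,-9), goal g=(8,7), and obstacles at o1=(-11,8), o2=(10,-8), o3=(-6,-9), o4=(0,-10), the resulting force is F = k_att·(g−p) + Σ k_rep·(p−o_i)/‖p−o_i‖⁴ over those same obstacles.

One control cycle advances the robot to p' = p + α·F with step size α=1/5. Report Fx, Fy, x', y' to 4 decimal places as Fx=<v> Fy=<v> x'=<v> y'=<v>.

F_att = 3/4·(g−p) = 3/4·(12,16) = (9.0000,12.0000)
o1: d²=338 > ρ²=48 → inactive
o2: d²=197 > ρ²=48 → inactive
o3: d²=4 ≤ ρ²=48; F_rep = 33·(2,0)/4² = (4.1250,0.0000)
o4: d²=17 ≤ ρ²=48; F_rep = 33·(-4,1)/17² = (-0.4567,0.1142)
F = F_att + ΣF_rep = (12.6683,12.1142)
p' = p + 1/5·F = (-1.4663,-6.5772)

Fx=12.6683 Fy=12.1142 x'=-1.4663 y'=-6.5772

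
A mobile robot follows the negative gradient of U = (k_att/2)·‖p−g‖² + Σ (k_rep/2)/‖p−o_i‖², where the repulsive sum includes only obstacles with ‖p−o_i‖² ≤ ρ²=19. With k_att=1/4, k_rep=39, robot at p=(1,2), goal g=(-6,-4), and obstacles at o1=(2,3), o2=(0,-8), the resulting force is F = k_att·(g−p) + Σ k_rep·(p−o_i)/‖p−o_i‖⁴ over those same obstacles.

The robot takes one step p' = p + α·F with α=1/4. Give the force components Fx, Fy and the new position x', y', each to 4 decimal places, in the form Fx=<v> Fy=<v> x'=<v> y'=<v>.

F_att = 1/4·(g−p) = 1/4·(-7,-6) = (-1.7500,-1.5000)
o1: d²=2 ≤ ρ²=19; F_rep = 39·(-1,-1)/2² = (-9.7500,-9.7500)
o2: d²=101 > ρ²=19 → inactive
F = F_att + ΣF_rep = (-11.5000,-11.2500)
p' = p + 1/4·F = (-1.8750,-0.8125)

Fx=-11.5000 Fy=-11.2500 x'=-1.8750 y'=-0.8125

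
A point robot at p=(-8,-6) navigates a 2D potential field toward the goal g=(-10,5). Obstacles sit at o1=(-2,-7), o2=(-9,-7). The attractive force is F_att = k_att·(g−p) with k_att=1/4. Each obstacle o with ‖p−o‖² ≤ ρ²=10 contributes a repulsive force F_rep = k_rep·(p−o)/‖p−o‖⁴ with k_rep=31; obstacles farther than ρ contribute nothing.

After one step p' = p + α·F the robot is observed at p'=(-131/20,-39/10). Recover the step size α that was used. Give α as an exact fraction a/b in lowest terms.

α = 1/5

F_att = 1/4·(g−p) = 1/4·(-2,11) = (-0.5000,2.7500)
o1: d²=37 > ρ²=10 → inactive
o2: d²=2 ≤ ρ²=10; F_rep = 31·(1,1)/2² = (7.7500,7.7500)
F = F_att + ΣF_rep = (7.2500,10.5000)
Δp = p'−p = (1.4500,2.1000); α = Δx/Fx = (29/20) / (29/4) = 1/5
check: Δy/Fy = (21/10) / (21/2) = 1/5 ✓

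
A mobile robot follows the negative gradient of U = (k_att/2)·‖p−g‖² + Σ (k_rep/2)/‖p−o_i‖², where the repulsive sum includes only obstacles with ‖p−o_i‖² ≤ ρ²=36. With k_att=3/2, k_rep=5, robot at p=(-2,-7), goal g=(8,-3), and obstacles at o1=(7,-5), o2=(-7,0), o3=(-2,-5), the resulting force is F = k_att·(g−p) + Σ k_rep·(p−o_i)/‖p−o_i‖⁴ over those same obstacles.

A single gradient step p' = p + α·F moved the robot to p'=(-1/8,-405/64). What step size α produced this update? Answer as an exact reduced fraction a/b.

α = 1/8

F_att = 3/2·(g−p) = 3/2·(10,4) = (15.0000,6.0000)
o1: d²=85 > ρ²=36 → inactive
o2: d²=74 > ρ²=36 → inactive
o3: d²=4 ≤ ρ²=36; F_rep = 5·(0,-2)/4² = (0.0000,-0.6250)
F = F_att + ΣF_rep = (15.0000,5.3750)
Δp = p'−p = (1.8750,0.6719); α = Δx/Fx = (15/8) / (15) = 1/8
check: Δy/Fy = (43/64) / (43/8) = 1/8 ✓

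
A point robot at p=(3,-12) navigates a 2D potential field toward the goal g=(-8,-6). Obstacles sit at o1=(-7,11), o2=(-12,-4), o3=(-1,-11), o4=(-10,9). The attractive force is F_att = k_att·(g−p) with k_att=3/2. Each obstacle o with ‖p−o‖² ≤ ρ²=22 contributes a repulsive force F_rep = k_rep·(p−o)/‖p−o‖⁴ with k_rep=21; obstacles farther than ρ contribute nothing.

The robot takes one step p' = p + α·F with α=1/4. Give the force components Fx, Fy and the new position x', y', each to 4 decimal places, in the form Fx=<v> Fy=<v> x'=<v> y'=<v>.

Fx=-16.2093 Fy=8.9273 x'=-1.0523 y'=-9.7682

F_att = 3/2·(g−p) = 3/2·(-11,6) = (-16.5000,9.0000)
o1: d²=629 > ρ²=22 → inactive
o2: d²=289 > ρ²=22 → inactive
o3: d²=17 ≤ ρ²=22; F_rep = 21·(4,-1)/17² = (0.2907,-0.0727)
o4: d²=610 > ρ²=22 → inactive
F = F_att + ΣF_rep = (-16.2093,8.9273)
p' = p + 1/4·F = (-1.0523,-9.7682)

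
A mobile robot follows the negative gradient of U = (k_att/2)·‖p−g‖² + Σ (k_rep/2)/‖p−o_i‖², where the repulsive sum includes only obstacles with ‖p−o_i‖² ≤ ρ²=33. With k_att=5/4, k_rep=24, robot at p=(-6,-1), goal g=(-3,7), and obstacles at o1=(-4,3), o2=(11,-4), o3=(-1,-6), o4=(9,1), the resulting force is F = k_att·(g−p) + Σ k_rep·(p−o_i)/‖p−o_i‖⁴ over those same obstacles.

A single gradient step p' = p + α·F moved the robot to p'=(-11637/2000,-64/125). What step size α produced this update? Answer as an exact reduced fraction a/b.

F_att = 5/4·(g−p) = 5/4·(3,8) = (3.7500,10.0000)
o1: d²=20 ≤ ρ²=33; F_rep = 24·(-2,-4)/20² = (-0.1200,-0.2400)
o2: d²=298 > ρ²=33 → inactive
o3: d²=50 > ρ²=33 → inactive
o4: d²=229 > ρ²=33 → inactive
F = F_att + ΣF_rep = (3.6300,9.7600)
Δp = p'−p = (0.1815,0.4880); α = Δx/Fx = (363/2000) / (363/100) = 1/20
check: Δy/Fy = (61/125) / (244/25) = 1/20 ✓

α = 1/20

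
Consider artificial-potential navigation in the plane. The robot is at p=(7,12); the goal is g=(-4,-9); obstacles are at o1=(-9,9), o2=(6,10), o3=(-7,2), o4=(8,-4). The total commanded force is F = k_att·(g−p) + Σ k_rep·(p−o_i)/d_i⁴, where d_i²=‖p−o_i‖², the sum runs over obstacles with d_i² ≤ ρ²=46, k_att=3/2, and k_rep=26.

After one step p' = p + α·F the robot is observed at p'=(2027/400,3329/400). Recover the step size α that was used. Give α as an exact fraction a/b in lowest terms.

α = 1/8

F_att = 3/2·(g−p) = 3/2·(-11,-21) = (-16.5000,-31.5000)
o1: d²=265 > ρ²=46 → inactive
o2: d²=5 ≤ ρ²=46; F_rep = 26·(1,2)/5² = (1.0400,2.0800)
o3: d²=296 > ρ²=46 → inactive
o4: d²=257 > ρ²=46 → inactive
F = F_att + ΣF_rep = (-15.4600,-29.4200)
Δp = p'−p = (-1.9325,-3.6775); α = Δx/Fx = (-773/400) / (-773/50) = 1/8
check: Δy/Fy = (-1471/400) / (-1471/50) = 1/8 ✓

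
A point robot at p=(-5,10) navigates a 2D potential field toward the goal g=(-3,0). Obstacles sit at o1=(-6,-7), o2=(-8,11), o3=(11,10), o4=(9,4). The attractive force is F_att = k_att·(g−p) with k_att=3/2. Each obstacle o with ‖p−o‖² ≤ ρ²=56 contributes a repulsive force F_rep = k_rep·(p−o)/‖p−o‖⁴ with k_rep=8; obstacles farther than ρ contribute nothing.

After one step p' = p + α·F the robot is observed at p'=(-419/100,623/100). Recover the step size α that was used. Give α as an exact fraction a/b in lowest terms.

α = 1/4

F_att = 3/2·(g−p) = 3/2·(2,-10) = (3.0000,-15.0000)
o1: d²=290 > ρ²=56 → inactive
o2: d²=10 ≤ ρ²=56; F_rep = 8·(3,-1)/10² = (0.2400,-0.0800)
o3: d²=256 > ρ²=56 → inactive
o4: d²=232 > ρ²=56 → inactive
F = F_att + ΣF_rep = (3.2400,-15.0800)
Δp = p'−p = (0.8100,-3.7700); α = Δx/Fx = (81/100) / (81/25) = 1/4
check: Δy/Fy = (-377/100) / (-377/25) = 1/4 ✓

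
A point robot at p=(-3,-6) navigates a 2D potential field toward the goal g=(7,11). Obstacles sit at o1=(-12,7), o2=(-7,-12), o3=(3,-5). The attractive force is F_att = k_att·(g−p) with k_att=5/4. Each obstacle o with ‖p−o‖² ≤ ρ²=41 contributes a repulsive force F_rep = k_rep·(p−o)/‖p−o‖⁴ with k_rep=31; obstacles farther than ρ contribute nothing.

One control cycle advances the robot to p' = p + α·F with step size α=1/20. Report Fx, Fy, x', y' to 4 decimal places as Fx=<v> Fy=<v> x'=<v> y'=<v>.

F_att = 5/4·(g−p) = 5/4·(10,17) = (12.5000,21.2500)
o1: d²=250 > ρ²=41 → inactive
o2: d²=52 > ρ²=41 → inactive
o3: d²=37 ≤ ρ²=41; F_rep = 31·(-6,-1)/37² = (-0.1359,-0.0226)
F = F_att + ΣF_rep = (12.3641,21.2274)
p' = p + 1/20·F = (-2.3818,-4.9386)

Fx=12.3641 Fy=21.2274 x'=-2.3818 y'=-4.9386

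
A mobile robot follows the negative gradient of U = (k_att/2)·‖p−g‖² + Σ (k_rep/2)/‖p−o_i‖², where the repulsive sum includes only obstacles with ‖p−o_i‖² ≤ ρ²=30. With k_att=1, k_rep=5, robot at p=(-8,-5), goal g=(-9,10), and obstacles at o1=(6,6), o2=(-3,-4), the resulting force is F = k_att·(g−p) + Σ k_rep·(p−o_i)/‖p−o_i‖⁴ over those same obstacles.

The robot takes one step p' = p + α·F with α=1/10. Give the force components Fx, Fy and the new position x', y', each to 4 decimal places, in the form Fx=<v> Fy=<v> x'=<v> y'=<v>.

Fx=-1.0370 Fy=14.9926 x'=-8.1037 y'=-3.5007

F_att = 1·(g−p) = 1·(-1,15) = (-1.0000,15.0000)
o1: d²=317 > ρ²=30 → inactive
o2: d²=26 ≤ ρ²=30; F_rep = 5·(-5,-1)/26² = (-0.0370,-0.0074)
F = F_att + ΣF_rep = (-1.0370,14.9926)
p' = p + 1/10·F = (-8.1037,-3.5007)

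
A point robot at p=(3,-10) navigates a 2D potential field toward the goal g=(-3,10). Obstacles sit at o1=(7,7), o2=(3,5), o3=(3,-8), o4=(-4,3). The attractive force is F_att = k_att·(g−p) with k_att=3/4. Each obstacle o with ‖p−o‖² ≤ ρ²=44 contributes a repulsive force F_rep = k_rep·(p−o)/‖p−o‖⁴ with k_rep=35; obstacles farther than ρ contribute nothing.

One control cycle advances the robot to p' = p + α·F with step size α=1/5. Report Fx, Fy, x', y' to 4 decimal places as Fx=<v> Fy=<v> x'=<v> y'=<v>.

Fx=-4.5000 Fy=10.6250 x'=2.1000 y'=-7.8750

F_att = 3/4·(g−p) = 3/4·(-6,20) = (-4.5000,15.0000)
o1: d²=305 > ρ²=44 → inactive
o2: d²=225 > ρ²=44 → inactive
o3: d²=4 ≤ ρ²=44; F_rep = 35·(0,-2)/4² = (0.0000,-4.3750)
o4: d²=218 > ρ²=44 → inactive
F = F_att + ΣF_rep = (-4.5000,10.6250)
p' = p + 1/5·F = (2.1000,-7.8750)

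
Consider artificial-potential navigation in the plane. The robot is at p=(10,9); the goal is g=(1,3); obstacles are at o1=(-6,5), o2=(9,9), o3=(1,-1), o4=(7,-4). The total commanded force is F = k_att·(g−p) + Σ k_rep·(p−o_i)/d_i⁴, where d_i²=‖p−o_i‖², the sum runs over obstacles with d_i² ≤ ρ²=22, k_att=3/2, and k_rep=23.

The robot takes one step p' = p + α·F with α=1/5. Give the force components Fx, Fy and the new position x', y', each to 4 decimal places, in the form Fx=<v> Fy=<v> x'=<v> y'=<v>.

F_att = 3/2·(g−p) = 3/2·(-9,-6) = (-13.5000,-9.0000)
o1: d²=272 > ρ²=22 → inactive
o2: d²=1 ≤ ρ²=22; F_rep = 23·(1,0)/1² = (23.0000,0.0000)
o3: d²=181 > ρ²=22 → inactive
o4: d²=178 > ρ²=22 → inactive
F = F_att + ΣF_rep = (9.5000,-9.0000)
p' = p + 1/5·F = (11.9000,7.2000)

Fx=9.5000 Fy=-9.0000 x'=11.9000 y'=7.2000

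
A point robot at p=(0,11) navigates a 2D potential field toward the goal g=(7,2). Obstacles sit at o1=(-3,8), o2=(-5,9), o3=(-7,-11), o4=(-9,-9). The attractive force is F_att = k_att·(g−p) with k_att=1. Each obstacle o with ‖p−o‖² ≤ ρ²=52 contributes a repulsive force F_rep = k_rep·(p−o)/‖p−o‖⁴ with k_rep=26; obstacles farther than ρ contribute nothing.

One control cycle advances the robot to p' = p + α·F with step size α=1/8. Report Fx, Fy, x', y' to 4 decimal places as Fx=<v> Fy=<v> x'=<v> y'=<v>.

F_att = 1·(g−p) = 1·(7,-9) = (7.0000,-9.0000)
o1: d²=18 ≤ ρ²=52; F_rep = 26·(3,3)/18² = (0.2407,0.2407)
o2: d²=29 ≤ ρ²=52; F_rep = 26·(5,2)/29² = (0.1546,0.0618)
o3: d²=533 > ρ²=52 → inactive
o4: d²=481 > ρ²=52 → inactive
F = F_att + ΣF_rep = (7.3953,-8.6974)
p' = p + 1/8·F = (0.9244,9.9128)

Fx=7.3953 Fy=-8.6974 x'=0.9244 y'=9.9128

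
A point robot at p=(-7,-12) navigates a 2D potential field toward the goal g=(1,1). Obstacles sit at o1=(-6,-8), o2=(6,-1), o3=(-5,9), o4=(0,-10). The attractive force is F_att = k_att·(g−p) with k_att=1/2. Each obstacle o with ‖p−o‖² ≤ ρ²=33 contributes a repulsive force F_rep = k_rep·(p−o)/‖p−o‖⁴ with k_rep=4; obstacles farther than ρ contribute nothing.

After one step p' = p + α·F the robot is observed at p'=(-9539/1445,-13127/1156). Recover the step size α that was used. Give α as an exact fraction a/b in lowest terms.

F_att = 1/2·(g−p) = 1/2·(8,13) = (4.0000,6.5000)
o1: d²=17 ≤ ρ²=33; F_rep = 4·(-1,-4)/17² = (-0.0138,-0.0554)
o2: d²=290 > ρ²=33 → inactive
o3: d²=445 > ρ²=33 → inactive
o4: d²=53 > ρ²=33 → inactive
F = F_att + ΣF_rep = (3.9862,6.4446)
Δp = p'−p = (0.3986,0.6445); α = Δx/Fx = (576/1445) / (1152/289) = 1/10
check: Δy/Fy = (745/1156) / (3725/578) = 1/10 ✓

α = 1/10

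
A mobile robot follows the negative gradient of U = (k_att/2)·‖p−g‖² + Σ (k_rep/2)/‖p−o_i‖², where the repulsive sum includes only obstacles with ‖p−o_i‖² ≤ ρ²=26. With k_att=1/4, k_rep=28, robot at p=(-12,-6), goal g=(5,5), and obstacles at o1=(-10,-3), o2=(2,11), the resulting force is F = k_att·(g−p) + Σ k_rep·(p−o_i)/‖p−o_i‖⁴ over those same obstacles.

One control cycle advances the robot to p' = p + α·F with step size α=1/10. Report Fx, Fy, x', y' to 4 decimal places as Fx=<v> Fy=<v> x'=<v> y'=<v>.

Fx=3.9186 Fy=2.2530 x'=-11.6081 y'=-5.7747

F_att = 1/4·(g−p) = 1/4·(17,11) = (4.2500,2.7500)
o1: d²=13 ≤ ρ²=26; F_rep = 28·(-2,-3)/13² = (-0.3314,-0.4970)
o2: d²=485 > ρ²=26 → inactive
F = F_att + ΣF_rep = (3.9186,2.2530)
p' = p + 1/10·F = (-11.6081,-5.7747)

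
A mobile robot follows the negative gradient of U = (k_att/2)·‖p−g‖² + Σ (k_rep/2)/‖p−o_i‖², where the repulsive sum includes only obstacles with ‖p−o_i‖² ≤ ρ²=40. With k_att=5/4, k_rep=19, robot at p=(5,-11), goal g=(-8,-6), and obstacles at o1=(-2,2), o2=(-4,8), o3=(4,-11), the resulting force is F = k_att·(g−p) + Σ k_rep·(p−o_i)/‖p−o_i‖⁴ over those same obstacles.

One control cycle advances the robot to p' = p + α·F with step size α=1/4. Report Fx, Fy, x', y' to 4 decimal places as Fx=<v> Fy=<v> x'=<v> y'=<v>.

Fx=2.7500 Fy=6.2500 x'=5.6875 y'=-9.4375

F_att = 5/4·(g−p) = 5/4·(-13,5) = (-16.2500,6.2500)
o1: d²=218 > ρ²=40 → inactive
o2: d²=442 > ρ²=40 → inactive
o3: d²=1 ≤ ρ²=40; F_rep = 19·(1,0)/1² = (19.0000,0.0000)
F = F_att + ΣF_rep = (2.7500,6.2500)
p' = p + 1/4·F = (5.6875,-9.4375)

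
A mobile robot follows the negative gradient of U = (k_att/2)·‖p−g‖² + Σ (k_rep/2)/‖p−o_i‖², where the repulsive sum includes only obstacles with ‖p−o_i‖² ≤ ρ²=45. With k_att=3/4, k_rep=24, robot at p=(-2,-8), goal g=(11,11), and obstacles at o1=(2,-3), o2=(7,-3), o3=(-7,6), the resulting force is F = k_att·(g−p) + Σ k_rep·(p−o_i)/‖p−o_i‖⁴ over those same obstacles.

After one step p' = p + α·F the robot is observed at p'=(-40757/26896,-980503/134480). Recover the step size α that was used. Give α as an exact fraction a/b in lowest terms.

α = 1/20

F_att = 3/4·(g−p) = 3/4·(13,19) = (9.7500,14.2500)
o1: d²=41 ≤ ρ²=45; F_rep = 24·(-4,-5)/41² = (-0.0571,-0.0714)
o2: d²=106 > ρ²=45 → inactive
o3: d²=221 > ρ²=45 → inactive
F = F_att + ΣF_rep = (9.6929,14.1786)
Δp = p'−p = (0.4846,0.7089); α = Δx/Fx = (13035/26896) / (65175/6724) = 1/20
check: Δy/Fy = (95337/134480) / (95337/6724) = 1/20 ✓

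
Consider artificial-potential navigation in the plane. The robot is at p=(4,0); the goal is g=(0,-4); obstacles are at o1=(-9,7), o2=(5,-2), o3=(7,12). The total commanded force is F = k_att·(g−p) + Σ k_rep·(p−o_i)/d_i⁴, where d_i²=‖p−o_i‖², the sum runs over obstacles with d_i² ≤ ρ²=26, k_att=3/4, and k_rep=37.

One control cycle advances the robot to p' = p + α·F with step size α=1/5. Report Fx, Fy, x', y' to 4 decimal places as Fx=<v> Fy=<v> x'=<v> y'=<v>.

F_att = 3/4·(g−p) = 3/4·(-4,-4) = (-3.0000,-3.0000)
o1: d²=218 > ρ²=26 → inactive
o2: d²=5 ≤ ρ²=26; F_rep = 37·(-1,2)/5² = (-1.4800,2.9600)
o3: d²=153 > ρ²=26 → inactive
F = F_att + ΣF_rep = (-4.4800,-0.0400)
p' = p + 1/5·F = (3.1040,-0.0080)

Fx=-4.4800 Fy=-0.0400 x'=3.1040 y'=-0.0080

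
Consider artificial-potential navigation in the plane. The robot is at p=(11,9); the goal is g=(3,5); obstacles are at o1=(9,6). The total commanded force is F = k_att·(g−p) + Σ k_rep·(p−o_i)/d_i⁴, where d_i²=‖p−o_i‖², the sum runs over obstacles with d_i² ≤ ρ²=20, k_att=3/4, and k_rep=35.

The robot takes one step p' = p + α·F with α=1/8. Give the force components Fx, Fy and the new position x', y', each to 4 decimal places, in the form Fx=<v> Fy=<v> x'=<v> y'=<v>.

F_att = 3/4·(g−p) = 3/4·(-8,-4) = (-6.0000,-3.0000)
o1: d²=13 ≤ ρ²=20; F_rep = 35·(2,3)/13² = (0.4142,0.6213)
F = F_att + ΣF_rep = (-5.5858,-2.3787)
p' = p + 1/8·F = (10.3018,8.7027)

Fx=-5.5858 Fy=-2.3787 x'=10.3018 y'=8.7027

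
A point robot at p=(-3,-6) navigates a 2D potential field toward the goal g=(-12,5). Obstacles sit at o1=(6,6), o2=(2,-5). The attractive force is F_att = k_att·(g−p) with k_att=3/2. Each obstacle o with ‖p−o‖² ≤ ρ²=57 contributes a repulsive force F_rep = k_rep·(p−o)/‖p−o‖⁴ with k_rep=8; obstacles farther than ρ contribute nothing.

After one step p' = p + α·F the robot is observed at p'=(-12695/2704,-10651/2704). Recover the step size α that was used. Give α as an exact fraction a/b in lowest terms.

F_att = 3/2·(g−p) = 3/2·(-9,11) = (-13.5000,16.5000)
o1: d²=225 > ρ²=57 → inactive
o2: d²=26 ≤ ρ²=57; F_rep = 8·(-5,-1)/26² = (-0.0592,-0.0118)
F = F_att + ΣF_rep = (-13.5592,16.4882)
Δp = p'−p = (-1.6949,2.0610); α = Δx/Fx = (-4583/2704) / (-4583/338) = 1/8
check: Δy/Fy = (5573/2704) / (5573/338) = 1/8 ✓

α = 1/8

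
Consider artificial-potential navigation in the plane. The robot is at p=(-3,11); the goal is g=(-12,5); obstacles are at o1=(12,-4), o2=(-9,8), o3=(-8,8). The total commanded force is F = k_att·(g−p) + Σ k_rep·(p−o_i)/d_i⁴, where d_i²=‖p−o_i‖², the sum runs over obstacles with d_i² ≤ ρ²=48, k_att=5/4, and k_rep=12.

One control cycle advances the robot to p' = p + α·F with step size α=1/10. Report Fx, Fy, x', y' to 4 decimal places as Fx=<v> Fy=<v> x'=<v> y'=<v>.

Fx=-11.1625 Fy=-7.4511 x'=-4.1163 y'=10.2549

F_att = 5/4·(g−p) = 5/4·(-9,-6) = (-11.2500,-7.5000)
o1: d²=450 > ρ²=48 → inactive
o2: d²=45 ≤ ρ²=48; F_rep = 12·(6,3)/45² = (0.0356,0.0178)
o3: d²=34 ≤ ρ²=48; F_rep = 12·(5,3)/34² = (0.0519,0.0311)
F = F_att + ΣF_rep = (-11.1625,-7.4511)
p' = p + 1/10·F = (-4.1163,10.2549)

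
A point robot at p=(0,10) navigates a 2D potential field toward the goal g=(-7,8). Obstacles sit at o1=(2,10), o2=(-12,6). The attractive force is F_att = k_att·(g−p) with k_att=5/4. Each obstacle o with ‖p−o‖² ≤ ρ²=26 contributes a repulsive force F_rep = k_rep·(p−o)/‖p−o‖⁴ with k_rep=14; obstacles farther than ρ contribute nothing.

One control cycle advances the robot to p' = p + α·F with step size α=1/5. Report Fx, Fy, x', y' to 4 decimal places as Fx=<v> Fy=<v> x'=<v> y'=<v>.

Fx=-10.5000 Fy=-2.5000 x'=-2.1000 y'=9.5000

F_att = 5/4·(g−p) = 5/4·(-7,-2) = (-8.7500,-2.5000)
o1: d²=4 ≤ ρ²=26; F_rep = 14·(-2,0)/4² = (-1.7500,0.0000)
o2: d²=160 > ρ²=26 → inactive
F = F_att + ΣF_rep = (-10.5000,-2.5000)
p' = p + 1/5·F = (-2.1000,9.5000)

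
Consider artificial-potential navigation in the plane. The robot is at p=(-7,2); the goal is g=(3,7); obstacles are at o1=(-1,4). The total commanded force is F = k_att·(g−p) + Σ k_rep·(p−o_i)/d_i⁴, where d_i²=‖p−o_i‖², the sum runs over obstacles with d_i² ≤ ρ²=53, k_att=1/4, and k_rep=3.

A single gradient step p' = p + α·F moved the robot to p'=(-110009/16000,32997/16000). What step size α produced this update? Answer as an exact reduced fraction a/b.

α = 1/20

F_att = 1/4·(g−p) = 1/4·(10,5) = (2.5000,1.2500)
o1: d²=40 ≤ ρ²=53; F_rep = 3·(-6,-2)/40² = (-0.0112,-0.0037)
F = F_att + ΣF_rep = (2.4888,1.2463)
Δp = p'−p = (0.1244,0.0623); α = Δx/Fx = (1991/16000) / (1991/800) = 1/20
check: Δy/Fy = (997/16000) / (997/800) = 1/20 ✓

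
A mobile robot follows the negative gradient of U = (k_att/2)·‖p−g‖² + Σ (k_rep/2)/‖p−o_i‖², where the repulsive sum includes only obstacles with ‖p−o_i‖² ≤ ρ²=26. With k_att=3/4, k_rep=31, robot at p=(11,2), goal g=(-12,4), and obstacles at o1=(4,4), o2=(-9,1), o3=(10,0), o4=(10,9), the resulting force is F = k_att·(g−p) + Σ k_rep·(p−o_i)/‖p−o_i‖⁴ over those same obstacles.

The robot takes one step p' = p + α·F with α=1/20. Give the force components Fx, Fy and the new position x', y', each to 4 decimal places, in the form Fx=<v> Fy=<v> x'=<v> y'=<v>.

F_att = 3/4·(g−p) = 3/4·(-23,2) = (-17.2500,1.5000)
o1: d²=53 > ρ²=26 → inactive
o2: d²=401 > ρ²=26 → inactive
o3: d²=5 ≤ ρ²=26; F_rep = 31·(1,2)/5² = (1.2400,2.4800)
o4: d²=50 > ρ²=26 → inactive
F = F_att + ΣF_rep = (-16.0100,3.9800)
p' = p + 1/20·F = (10.1995,2.1990)

Fx=-16.0100 Fy=3.9800 x'=10.1995 y'=2.1990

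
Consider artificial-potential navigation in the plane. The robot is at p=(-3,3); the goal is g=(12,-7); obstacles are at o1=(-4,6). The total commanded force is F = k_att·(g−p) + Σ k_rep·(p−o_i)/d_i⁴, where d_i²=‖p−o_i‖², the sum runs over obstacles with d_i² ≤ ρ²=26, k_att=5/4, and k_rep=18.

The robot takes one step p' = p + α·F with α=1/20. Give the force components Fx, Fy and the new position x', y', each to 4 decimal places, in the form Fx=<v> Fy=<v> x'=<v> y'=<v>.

Fx=18.9300 Fy=-13.0400 x'=-2.0535 y'=2.3480

F_att = 5/4·(g−p) = 5/4·(15,-10) = (18.7500,-12.5000)
o1: d²=10 ≤ ρ²=26; F_rep = 18·(1,-3)/10² = (0.1800,-0.5400)
F = F_att + ΣF_rep = (18.9300,-13.0400)
p' = p + 1/20·F = (-2.0535,2.3480)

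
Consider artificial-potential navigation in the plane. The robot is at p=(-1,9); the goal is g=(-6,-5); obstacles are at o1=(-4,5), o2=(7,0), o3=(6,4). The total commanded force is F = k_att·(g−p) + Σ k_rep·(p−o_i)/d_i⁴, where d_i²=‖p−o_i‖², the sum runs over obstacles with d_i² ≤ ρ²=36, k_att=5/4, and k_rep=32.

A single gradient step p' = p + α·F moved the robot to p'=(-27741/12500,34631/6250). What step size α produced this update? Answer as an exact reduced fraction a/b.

α = 1/5

F_att = 5/4·(g−p) = 5/4·(-5,-14) = (-6.2500,-17.5000)
o1: d²=25 ≤ ρ²=36; F_rep = 32·(3,4)/25² = (0.1536,0.2048)
o2: d²=145 > ρ²=36 → inactive
o3: d²=74 > ρ²=36 → inactive
F = F_att + ΣF_rep = (-6.0964,-17.2952)
Δp = p'−p = (-1.2193,-3.4590); α = Δx/Fx = (-15241/12500) / (-15241/2500) = 1/5
check: Δy/Fy = (-21619/6250) / (-21619/1250) = 1/5 ✓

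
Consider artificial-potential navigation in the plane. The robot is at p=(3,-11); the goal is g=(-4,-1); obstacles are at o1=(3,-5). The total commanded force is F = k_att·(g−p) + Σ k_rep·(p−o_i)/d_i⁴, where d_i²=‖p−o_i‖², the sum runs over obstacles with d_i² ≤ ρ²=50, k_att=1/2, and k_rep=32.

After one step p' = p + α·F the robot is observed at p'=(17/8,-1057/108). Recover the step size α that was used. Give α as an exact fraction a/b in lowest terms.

F_att = 1/2·(g−p) = 1/2·(-7,10) = (-3.5000,5.0000)
o1: d²=36 ≤ ρ²=50; F_rep = 32·(0,-6)/36² = (0.0000,-0.1481)
F = F_att + ΣF_rep = (-3.5000,4.8519)
Δp = p'−p = (-0.8750,1.2130); α = Δx/Fx = (-7/8) / (-7/2) = 1/4
check: Δy/Fy = (131/108) / (131/27) = 1/4 ✓

α = 1/4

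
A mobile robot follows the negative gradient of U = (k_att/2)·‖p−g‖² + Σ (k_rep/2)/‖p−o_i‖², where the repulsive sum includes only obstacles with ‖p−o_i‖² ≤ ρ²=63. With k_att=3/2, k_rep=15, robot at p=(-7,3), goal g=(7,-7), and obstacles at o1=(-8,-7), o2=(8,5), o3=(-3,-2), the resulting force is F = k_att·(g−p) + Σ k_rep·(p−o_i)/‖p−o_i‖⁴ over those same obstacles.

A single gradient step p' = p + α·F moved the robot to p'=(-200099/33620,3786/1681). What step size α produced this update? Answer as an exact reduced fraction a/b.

F_att = 3/2·(g−p) = 3/2·(14,-10) = (21.0000,-15.0000)
o1: d²=101 > ρ²=63 → inactive
o2: d²=229 > ρ²=63 → inactive
o3: d²=41 ≤ ρ²=63; F_rep = 15·(-4,5)/41² = (-0.0357,0.0446)
F = F_att + ΣF_rep = (20.9643,-14.9554)
Δp = p'−p = (1.0482,-0.7478); α = Δx/Fx = (35241/33620) / (35241/1681) = 1/20
check: Δy/Fy = (-1257/1681) / (-25140/1681) = 1/20 ✓

α = 1/20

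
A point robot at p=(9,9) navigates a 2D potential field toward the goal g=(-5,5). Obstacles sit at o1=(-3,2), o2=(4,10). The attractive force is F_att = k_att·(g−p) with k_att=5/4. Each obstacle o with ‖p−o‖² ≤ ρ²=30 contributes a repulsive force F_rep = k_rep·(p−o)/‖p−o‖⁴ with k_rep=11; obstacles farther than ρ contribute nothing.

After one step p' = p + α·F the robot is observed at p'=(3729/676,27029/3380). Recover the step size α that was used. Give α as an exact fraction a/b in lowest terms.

F_att = 5/4·(g−p) = 5/4·(-14,-4) = (-17.5000,-5.0000)
o1: d²=193 > ρ²=30 → inactive
o2: d²=26 ≤ ρ²=30; F_rep = 11·(5,-1)/26² = (0.0814,-0.0163)
F = F_att + ΣF_rep = (-17.4186,-5.0163)
Δp = p'−p = (-3.4837,-1.0033); α = Δx/Fx = (-2355/676) / (-11775/676) = 1/5
check: Δy/Fy = (-3391/3380) / (-3391/676) = 1/5 ✓

α = 1/5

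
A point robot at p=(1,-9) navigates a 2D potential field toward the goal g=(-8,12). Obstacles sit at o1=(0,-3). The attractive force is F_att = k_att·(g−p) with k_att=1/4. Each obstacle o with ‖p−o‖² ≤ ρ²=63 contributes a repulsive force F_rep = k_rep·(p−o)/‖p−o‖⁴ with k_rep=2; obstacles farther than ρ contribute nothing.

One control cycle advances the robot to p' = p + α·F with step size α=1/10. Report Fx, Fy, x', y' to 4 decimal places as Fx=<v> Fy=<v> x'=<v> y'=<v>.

Fx=-2.2485 Fy=5.2412 x'=0.7751 y'=-8.4759

F_att = 1/4·(g−p) = 1/4·(-9,21) = (-2.2500,5.2500)
o1: d²=37 ≤ ρ²=63; F_rep = 2·(1,-6)/37² = (0.0015,-0.0088)
F = F_att + ΣF_rep = (-2.2485,5.2412)
p' = p + 1/10·F = (0.7751,-8.4759)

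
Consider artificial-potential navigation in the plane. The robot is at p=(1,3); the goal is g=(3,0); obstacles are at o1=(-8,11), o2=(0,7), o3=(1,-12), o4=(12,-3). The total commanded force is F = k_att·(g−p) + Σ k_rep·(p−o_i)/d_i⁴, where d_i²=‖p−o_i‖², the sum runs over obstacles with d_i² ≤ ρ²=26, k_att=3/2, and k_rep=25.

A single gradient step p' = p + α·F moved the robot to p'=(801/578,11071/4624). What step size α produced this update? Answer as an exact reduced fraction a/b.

F_att = 3/2·(g−p) = 3/2·(2,-3) = (3.0000,-4.5000)
o1: d²=145 > ρ²=26 → inactive
o2: d²=17 ≤ ρ²=26; F_rep = 25·(1,-4)/17² = (0.0865,-0.3460)
o3: d²=225 > ρ²=26 → inactive
o4: d²=157 > ρ²=26 → inactive
F = F_att + ΣF_rep = (3.0865,-4.8460)
Δp = p'−p = (0.3858,-0.6058); α = Δx/Fx = (223/578) / (892/289) = 1/8
check: Δy/Fy = (-2801/4624) / (-2801/578) = 1/8 ✓

α = 1/8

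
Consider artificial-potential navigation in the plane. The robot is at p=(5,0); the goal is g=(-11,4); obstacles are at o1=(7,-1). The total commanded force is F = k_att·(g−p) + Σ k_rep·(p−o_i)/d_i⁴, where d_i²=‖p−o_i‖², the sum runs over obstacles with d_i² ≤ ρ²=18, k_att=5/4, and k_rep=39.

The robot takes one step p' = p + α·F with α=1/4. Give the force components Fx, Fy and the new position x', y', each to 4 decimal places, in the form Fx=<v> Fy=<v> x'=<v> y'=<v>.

F_att = 5/4·(g−p) = 5/4·(-16,4) = (-20.0000,5.0000)
o1: d²=5 ≤ ρ²=18; F_rep = 39·(-2,1)/5² = (-3.1200,1.5600)
F = F_att + ΣF_rep = (-23.1200,6.5600)
p' = p + 1/4·F = (-0.7800,1.6400)

Fx=-23.1200 Fy=6.5600 x'=-0.7800 y'=1.6400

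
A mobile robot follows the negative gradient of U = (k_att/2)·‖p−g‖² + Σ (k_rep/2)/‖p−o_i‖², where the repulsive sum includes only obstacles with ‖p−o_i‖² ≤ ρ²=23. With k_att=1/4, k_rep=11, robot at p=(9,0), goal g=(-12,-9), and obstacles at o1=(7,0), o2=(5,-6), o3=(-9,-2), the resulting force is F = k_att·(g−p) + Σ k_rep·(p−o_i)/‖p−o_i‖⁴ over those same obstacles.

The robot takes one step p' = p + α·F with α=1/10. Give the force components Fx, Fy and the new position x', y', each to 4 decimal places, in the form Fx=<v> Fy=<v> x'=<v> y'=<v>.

F_att = 1/4·(g−p) = 1/4·(-21,-9) = (-5.2500,-2.2500)
o1: d²=4 ≤ ρ²=23; F_rep = 11·(2,0)/4² = (1.3750,0.0000)
o2: d²=52 > ρ²=23 → inactive
o3: d²=328 > ρ²=23 → inactive
F = F_att + ΣF_rep = (-3.8750,-2.2500)
p' = p + 1/10·F = (8.6125,-0.2250)

Fx=-3.8750 Fy=-2.2500 x'=8.6125 y'=-0.2250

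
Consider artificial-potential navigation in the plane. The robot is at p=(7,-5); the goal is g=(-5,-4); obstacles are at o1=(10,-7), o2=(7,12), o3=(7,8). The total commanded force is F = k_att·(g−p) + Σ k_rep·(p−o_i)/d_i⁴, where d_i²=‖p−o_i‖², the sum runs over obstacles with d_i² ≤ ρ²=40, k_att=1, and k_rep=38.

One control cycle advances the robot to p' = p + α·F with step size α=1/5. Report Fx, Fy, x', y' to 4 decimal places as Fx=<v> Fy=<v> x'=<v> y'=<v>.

Fx=-12.6746 Fy=1.4497 x'=4.4651 y'=-4.7101

F_att = 1·(g−p) = 1·(-12,1) = (-12.0000,1.0000)
o1: d²=13 ≤ ρ²=40; F_rep = 38·(-3,2)/13² = (-0.6746,0.4497)
o2: d²=289 > ρ²=40 → inactive
o3: d²=169 > ρ²=40 → inactive
F = F_att + ΣF_rep = (-12.6746,1.4497)
p' = p + 1/5·F = (4.4651,-4.7101)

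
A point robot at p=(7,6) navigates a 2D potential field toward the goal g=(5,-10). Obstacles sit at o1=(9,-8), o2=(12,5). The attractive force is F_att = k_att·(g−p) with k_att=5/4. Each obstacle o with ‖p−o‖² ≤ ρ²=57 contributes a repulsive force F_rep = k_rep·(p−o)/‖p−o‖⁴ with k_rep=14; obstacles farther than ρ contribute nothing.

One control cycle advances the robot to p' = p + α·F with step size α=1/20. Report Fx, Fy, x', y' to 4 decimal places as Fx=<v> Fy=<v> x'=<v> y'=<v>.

F_att = 5/4·(g−p) = 5/4·(-2,-16) = (-2.5000,-20.0000)
o1: d²=200 > ρ²=57 → inactive
o2: d²=26 ≤ ρ²=57; F_rep = 14·(-5,1)/26² = (-0.1036,0.0207)
F = F_att + ΣF_rep = (-2.6036,-19.9793)
p' = p + 1/20·F = (6.8698,5.0010)

Fx=-2.6036 Fy=-19.9793 x'=6.8698 y'=5.0010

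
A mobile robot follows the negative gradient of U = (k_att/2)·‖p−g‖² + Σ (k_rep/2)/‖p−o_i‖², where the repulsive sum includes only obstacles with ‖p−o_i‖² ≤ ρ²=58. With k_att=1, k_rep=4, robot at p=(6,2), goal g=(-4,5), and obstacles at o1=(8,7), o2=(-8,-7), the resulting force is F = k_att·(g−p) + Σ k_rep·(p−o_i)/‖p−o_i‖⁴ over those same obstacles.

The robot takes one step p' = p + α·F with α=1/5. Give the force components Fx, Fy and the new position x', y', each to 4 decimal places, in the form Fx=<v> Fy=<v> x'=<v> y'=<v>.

Fx=-10.0095 Fy=2.9762 x'=3.9981 y'=2.5952

F_att = 1·(g−p) = 1·(-10,3) = (-10.0000,3.0000)
o1: d²=29 ≤ ρ²=58; F_rep = 4·(-2,-5)/29² = (-0.0095,-0.0238)
o2: d²=277 > ρ²=58 → inactive
F = F_att + ΣF_rep = (-10.0095,2.9762)
p' = p + 1/5·F = (3.9981,2.5952)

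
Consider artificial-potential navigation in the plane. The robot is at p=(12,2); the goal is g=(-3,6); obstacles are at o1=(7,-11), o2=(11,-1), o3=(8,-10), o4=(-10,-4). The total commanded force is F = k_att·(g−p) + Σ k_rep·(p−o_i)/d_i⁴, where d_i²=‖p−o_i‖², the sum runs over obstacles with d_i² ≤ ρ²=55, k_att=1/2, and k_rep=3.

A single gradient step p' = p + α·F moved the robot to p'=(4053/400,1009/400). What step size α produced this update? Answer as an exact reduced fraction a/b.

α = 1/4

F_att = 1/2·(g−p) = 1/2·(-15,4) = (-7.5000,2.0000)
o1: d²=194 > ρ²=55 → inactive
o2: d²=10 ≤ ρ²=55; F_rep = 3·(1,3)/10² = (0.0300,0.0900)
o3: d²=160 > ρ²=55 → inactive
o4: d²=520 > ρ²=55 → inactive
F = F_att + ΣF_rep = (-7.4700,2.0900)
Δp = p'−p = (-1.8675,0.5225); α = Δx/Fx = (-747/400) / (-747/100) = 1/4
check: Δy/Fy = (209/400) / (209/100) = 1/4 ✓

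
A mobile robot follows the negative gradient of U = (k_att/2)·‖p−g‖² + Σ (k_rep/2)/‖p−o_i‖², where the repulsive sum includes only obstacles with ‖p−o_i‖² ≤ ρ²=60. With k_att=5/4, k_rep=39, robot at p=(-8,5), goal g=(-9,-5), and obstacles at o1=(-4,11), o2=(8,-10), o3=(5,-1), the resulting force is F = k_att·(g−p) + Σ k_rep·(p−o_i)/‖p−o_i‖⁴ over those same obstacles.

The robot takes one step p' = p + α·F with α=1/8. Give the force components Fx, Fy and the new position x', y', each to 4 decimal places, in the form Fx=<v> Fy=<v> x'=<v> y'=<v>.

F_att = 5/4·(g−p) = 5/4·(-1,-10) = (-1.2500,-12.5000)
o1: d²=52 ≤ ρ²=60; F_rep = 39·(-4,-6)/52² = (-0.0577,-0.0865)
o2: d²=481 > ρ²=60 → inactive
o3: d²=205 > ρ²=60 → inactive
F = F_att + ΣF_rep = (-1.3077,-12.5865)
p' = p + 1/8·F = (-8.1635,3.4267)

Fx=-1.3077 Fy=-12.5865 x'=-8.1635 y'=3.4267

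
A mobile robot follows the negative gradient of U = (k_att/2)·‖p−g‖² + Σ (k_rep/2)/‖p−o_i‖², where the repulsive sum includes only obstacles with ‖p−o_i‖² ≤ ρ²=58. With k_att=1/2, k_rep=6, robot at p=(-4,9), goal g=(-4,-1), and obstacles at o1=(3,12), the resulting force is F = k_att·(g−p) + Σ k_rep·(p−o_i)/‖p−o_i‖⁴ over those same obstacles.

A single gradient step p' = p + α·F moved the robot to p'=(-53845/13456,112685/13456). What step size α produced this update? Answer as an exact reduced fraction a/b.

F_att = 1/2·(g−p) = 1/2·(0,-10) = (0.0000,-5.0000)
o1: d²=58 ≤ ρ²=58; F_rep = 6·(-7,-3)/58² = (-0.0125,-0.0054)
F = F_att + ΣF_rep = (-0.0125,-5.0054)
Δp = p'−p = (-0.0016,-0.6257); α = Δx/Fx = (-21/13456) / (-21/1682) = 1/8
check: Δy/Fy = (-8419/13456) / (-8419/1682) = 1/8 ✓

α = 1/8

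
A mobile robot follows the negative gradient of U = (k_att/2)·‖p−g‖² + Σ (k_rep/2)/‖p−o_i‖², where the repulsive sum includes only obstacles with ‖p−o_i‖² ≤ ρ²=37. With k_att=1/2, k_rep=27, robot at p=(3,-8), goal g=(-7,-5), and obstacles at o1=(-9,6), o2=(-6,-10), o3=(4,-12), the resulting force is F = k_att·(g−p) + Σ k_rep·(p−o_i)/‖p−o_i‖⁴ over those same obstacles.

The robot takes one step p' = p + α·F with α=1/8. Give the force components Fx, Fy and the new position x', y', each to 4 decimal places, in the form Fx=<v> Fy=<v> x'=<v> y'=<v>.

F_att = 1/2·(g−p) = 1/2·(-10,3) = (-5.0000,1.5000)
o1: d²=340 > ρ²=37 → inactive
o2: d²=85 > ρ²=37 → inactive
o3: d²=17 ≤ ρ²=37; F_rep = 27·(-1,4)/17² = (-0.0934,0.3737)
F = F_att + ΣF_rep = (-5.0934,1.8737)
p' = p + 1/8·F = (2.3633,-7.7658)

Fx=-5.0934 Fy=1.8737 x'=2.3633 y'=-7.7658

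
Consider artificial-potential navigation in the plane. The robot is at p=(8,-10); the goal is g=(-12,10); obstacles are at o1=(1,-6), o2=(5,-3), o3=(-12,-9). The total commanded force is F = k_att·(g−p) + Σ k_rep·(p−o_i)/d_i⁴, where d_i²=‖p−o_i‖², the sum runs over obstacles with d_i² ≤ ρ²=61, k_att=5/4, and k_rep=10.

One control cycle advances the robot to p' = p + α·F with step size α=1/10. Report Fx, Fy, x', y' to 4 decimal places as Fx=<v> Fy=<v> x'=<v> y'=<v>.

Fx=-24.9911 Fy=24.9792 x'=5.5009 y'=-7.5021

F_att = 5/4·(g−p) = 5/4·(-20,20) = (-25.0000,25.0000)
o1: d²=65 > ρ²=61 → inactive
o2: d²=58 ≤ ρ²=61; F_rep = 10·(3,-7)/58² = (0.0089,-0.0208)
o3: d²=401 > ρ²=61 → inactive
F = F_att + ΣF_rep = (-24.9911,24.9792)
p' = p + 1/10·F = (5.5009,-7.5021)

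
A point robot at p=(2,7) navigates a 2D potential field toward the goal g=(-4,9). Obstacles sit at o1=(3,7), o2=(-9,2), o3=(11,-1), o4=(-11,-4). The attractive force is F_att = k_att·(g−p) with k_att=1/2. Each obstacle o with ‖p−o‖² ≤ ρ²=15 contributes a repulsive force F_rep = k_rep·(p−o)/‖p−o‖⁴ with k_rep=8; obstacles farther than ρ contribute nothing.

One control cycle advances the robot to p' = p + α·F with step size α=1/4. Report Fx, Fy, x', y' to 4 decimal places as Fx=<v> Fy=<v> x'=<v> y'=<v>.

F_att = 1/2·(g−p) = 1/2·(-6,2) = (-3.0000,1.0000)
o1: d²=1 ≤ ρ²=15; F_rep = 8·(-1,0)/1² = (-8.0000,0.0000)
o2: d²=146 > ρ²=15 → inactive
o3: d²=145 > ρ²=15 → inactive
o4: d²=290 > ρ²=15 → inactive
F = F_att + ΣF_rep = (-11.0000,1.0000)
p' = p + 1/4·F = (-0.7500,7.2500)

Fx=-11.0000 Fy=1.0000 x'=-0.7500 y'=7.2500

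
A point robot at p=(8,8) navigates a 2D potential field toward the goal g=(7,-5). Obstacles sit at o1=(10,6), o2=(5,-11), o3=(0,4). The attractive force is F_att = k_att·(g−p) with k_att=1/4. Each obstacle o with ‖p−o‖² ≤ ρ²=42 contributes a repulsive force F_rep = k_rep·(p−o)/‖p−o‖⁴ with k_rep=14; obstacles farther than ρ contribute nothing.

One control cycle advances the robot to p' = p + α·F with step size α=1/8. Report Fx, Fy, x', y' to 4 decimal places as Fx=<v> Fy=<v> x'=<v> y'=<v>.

F_att = 1/4·(g−p) = 1/4·(-1,-13) = (-0.2500,-3.2500)
o1: d²=8 ≤ ρ²=42; F_rep = 14·(-2,2)/8² = (-0.4375,0.4375)
o2: d²=370 > ρ²=42 → inactive
o3: d²=80 > ρ²=42 → inactive
F = F_att + ΣF_rep = (-0.6875,-2.8125)
p' = p + 1/8·F = (7.9141,7.6484)

Fx=-0.6875 Fy=-2.8125 x'=7.9141 y'=7.6484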